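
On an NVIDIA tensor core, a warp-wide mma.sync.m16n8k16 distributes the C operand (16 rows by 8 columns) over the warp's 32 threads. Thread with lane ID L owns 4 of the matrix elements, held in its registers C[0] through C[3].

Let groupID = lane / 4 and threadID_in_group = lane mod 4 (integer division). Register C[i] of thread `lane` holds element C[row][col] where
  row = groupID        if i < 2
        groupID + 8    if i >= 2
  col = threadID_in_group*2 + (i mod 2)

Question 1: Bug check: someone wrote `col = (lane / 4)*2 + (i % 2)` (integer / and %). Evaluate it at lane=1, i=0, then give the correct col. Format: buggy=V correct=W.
buggy=0 correct=2

`(lane / 4)*2 + (i % 2)`[1,0]→0
L=1→G=1>>2=0, T=1&3=1
[0]→row 0+0=0  col 1·2+0=2
col: 0 vs 2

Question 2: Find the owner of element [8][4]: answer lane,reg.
2,2

r=8->g=0,rb=1  c=4->t=2,b0=0
L=0*4+2=2  i=1*2+0=2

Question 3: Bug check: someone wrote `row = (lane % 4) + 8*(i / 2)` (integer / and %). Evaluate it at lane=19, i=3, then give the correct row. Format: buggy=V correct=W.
`(lane % 4) + 8*(i / 2)`[19,3]->11
L=19->g=19>>2=4, t=19&3=3
[3]->row 4+8=12  col 3·2+1=7
row: 11 vs 12

buggy=11 correct=12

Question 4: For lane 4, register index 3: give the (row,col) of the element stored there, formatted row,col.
lane 4→4/4=1, 4 mod 4=0
i=3  r:1+8→9  c:2·0+1→1

9,1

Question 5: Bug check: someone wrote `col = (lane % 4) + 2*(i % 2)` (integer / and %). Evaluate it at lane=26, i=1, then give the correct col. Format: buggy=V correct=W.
`(lane % 4) + 2*(i % 2)`[26,1]⇒4
26: gr=6,th=2
[1] (6+0,2*2+1) = (6,5)
col: 4 vs 5

buggy=4 correct=5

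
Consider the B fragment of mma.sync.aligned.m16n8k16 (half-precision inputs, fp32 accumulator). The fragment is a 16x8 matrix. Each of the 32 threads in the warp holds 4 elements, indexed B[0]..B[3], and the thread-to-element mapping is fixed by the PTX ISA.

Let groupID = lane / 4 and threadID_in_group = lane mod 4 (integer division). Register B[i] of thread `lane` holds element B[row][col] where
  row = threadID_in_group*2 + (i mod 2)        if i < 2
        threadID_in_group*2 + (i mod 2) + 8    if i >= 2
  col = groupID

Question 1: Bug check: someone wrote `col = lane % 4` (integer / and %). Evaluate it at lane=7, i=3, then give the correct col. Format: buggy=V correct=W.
`lane % 4`[7,3]→3
lane 7: G=1 (7/4), T=3 (7%4)
i=3: r=3*2+1+8=15, c=G=1
col: 3 vs 1

buggy=3 correct=1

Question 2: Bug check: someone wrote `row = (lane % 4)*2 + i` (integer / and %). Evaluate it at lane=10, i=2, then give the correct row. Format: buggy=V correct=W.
`(lane % 4)*2 + i`[10,2]→6
L=10→G=10>>2=2, T=10&3=2
[2]→row 2·2+0+8=12  col G=2
row: 6 vs 12

buggy=6 correct=12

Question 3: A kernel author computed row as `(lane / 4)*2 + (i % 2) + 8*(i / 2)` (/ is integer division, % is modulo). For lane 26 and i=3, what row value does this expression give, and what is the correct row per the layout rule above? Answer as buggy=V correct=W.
buggy=21 correct=13

`(lane / 4)*2 + (i % 2) + 8*(i / 2)`[26,3]⇒21
lane 26⇒26/4=6, 26 mod 4=2
i=3  r:2·2+1+8⇒13  c:6
row: 21 vs 13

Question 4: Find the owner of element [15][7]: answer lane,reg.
31,3

c=7->g=7  r=15->rb=1,t=3,b0=1
L=7*4+3=31  i=1*2+1=3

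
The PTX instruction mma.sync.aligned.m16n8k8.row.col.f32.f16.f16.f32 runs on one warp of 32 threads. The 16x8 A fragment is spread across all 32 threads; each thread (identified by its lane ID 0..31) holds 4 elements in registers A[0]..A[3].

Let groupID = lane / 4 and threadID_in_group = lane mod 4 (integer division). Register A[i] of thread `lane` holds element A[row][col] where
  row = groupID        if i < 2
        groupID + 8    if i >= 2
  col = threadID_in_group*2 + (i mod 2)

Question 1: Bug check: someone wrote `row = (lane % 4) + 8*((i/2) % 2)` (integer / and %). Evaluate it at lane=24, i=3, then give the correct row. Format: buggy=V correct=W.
buggy=8 correct=14

`(lane % 4) + 8*((i/2) % 2)`[24,3]⇒8
lane 24⇒24/4=6, 24 mod 4=0
i=3  r:6+8⇒14  c:2·0+1⇒1
row: 8 vs 14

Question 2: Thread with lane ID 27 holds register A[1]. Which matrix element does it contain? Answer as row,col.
6,7

lane 27: gr=6 (27/4), th=3 (27%4)
i=1: r=6+0=6, c=3*2+1=7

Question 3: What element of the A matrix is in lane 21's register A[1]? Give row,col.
5,3

L=21->gid=21>>2=5, tid=21&3=1
[1]->row 5+0=5  col 1·2+1=3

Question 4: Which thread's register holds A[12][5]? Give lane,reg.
r=12→G=4,rhi=1  c=5→T=2,p=1
L=4*4+2=18  i=1*2+1=3

18,3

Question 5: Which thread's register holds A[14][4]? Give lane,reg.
r=14->g=6,rb=1  c=4->t=2,b0=0
L=6*4+2=26  i=1*2+0=2

26,2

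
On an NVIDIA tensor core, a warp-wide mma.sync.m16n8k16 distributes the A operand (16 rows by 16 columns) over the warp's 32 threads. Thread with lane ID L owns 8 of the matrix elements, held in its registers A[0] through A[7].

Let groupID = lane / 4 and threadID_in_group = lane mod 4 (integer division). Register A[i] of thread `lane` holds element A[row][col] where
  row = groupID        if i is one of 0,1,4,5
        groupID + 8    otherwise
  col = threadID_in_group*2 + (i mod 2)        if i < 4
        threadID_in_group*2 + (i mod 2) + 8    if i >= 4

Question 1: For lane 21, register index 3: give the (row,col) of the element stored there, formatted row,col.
13,3

lane 21->21/4=5, 21 mod 4=1
i=3  r:5+8->13  c:2·1+1+0->3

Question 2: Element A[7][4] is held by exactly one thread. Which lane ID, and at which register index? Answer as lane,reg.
r:7=>grp=7,rB=0  c:4=>cB=0,tig=2,lo=0
L=7*4+2=30  i=0*4+0*2+0=0

30,0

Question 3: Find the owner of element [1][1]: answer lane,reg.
4,1

r=1⇒gr=1,Rb=0  c=1⇒Cb=0,th=0,odd=1
L=1*4+0=4  i=0*4+0*2+1=1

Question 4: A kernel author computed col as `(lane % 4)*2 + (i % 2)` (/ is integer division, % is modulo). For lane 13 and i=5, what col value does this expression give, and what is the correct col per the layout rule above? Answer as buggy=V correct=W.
`(lane % 4)*2 + (i % 2)`[13,5]->3
lane 13->13/4=3, 13 mod 4=1
i=5  r:3+0->3  c:2·1+1+8->11
col: 3 vs 11

buggy=3 correct=11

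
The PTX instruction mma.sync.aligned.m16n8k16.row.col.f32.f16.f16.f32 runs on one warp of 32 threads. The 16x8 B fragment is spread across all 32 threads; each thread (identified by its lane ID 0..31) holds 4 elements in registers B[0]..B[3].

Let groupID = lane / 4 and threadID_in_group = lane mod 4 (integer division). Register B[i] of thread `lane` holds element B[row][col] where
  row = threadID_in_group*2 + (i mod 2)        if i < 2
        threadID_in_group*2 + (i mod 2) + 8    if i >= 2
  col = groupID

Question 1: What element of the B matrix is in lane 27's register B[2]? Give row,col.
lane 27→27/4=6, 27 mod 4=3
i=2  r:2·3+0+8→14  c:6

14,6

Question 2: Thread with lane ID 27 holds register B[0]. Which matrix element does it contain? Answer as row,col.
lane 27->27/4=6, 27 mod 4=3
i=0  r:2·3+0+0->6  c:6

6,6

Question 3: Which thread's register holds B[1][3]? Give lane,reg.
12,1

c: 3->gid=3  r: 1->r8=0,tid=0,i&1=1
L=3*4+0=12  i=0*2+1=1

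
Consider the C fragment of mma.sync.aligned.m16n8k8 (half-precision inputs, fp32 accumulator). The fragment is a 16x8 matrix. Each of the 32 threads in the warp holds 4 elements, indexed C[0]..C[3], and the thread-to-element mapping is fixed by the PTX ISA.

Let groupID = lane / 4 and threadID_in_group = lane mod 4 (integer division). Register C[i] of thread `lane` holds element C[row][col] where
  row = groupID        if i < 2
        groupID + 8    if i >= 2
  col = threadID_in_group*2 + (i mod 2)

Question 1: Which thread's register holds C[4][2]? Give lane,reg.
r: 4->gid=4,r8=0  c: 2->tid=1,i&1=0
L=4*4+1=17  i=0*2+0=0

17,0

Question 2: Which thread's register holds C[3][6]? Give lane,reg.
15,0

r=3⇒gr=3,Rb=0  c=6⇒th=3,odd=0
L=3*4+3=15  i=0*2+0=0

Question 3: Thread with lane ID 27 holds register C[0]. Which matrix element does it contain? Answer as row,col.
lane 27: gr=6 (27/4), th=3 (27%4)
i=0: r=6+0=6, c=3*2+0=6

6,6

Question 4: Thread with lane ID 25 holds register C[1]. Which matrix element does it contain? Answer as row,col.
lane 25: gid=6 (25/4), tid=1 (25%4)
i=1: r=6+0=6, c=1*2+1=3

6,3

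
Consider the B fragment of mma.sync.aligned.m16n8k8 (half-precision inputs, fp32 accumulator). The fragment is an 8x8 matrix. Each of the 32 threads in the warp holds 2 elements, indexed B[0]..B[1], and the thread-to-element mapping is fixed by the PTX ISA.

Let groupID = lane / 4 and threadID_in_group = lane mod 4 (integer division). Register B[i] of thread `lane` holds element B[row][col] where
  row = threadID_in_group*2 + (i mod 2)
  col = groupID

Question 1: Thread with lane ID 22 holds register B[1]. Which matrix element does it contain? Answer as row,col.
22: G=5,T=2
[1] (2*2+1,5) = (5,5)

5,5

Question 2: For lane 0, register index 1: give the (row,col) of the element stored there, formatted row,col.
lane 0: G=0 (0/4), T=0 (0%4)
i=1: r=0*2+1=1, c=G=0

1,0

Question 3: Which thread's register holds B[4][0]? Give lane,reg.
c=0->g=0  r=4->t=2,b0=0
L=0*4+2=2  i=0=0

2,0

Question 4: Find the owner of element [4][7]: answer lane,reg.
30,0

c=7→G=7  r=4→T=2,p=0
L=7*4+2=30  i=0=0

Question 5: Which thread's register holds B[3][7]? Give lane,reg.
c=7⇒gr=7  r=3⇒th=1,odd=1
L=7*4+1=29  i=1=1

29,1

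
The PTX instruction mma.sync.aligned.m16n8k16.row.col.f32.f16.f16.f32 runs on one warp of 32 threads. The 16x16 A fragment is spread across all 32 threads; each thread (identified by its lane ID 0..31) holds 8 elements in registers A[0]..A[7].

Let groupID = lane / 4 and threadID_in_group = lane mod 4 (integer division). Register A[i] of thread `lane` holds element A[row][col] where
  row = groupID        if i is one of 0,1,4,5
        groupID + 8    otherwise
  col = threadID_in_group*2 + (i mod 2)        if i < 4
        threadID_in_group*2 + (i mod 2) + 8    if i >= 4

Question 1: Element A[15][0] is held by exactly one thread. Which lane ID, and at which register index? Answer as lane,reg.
r=15⇒gr=7,Rb=1  c=0⇒Cb=0,th=0,odd=0
L=7*4+0=28  i=0*4+1*2+0=2

28,2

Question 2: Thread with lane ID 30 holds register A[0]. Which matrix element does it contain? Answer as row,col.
L=30→G=30>>2=7, T=30&3=2
[0]→row 7+0=7  col 2·2+0+0=4

7,4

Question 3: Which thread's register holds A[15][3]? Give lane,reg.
29,3

r=15⇒gr=7,Rb=1  c=3⇒Cb=0,th=1,odd=1
L=7*4+1=29  i=0*4+1*2+1=3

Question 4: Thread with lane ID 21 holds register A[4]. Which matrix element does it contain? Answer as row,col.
lane 21->21/4=5, 21 mod 4=1
i=4  r:5+0->5  c:2·1+0+8->10

5,10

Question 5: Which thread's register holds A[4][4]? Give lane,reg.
r:4=>grp=4,rB=0  c:4=>cB=0,tig=2,lo=0
L=4*4+2=18  i=0*4+0*2+0=0

18,0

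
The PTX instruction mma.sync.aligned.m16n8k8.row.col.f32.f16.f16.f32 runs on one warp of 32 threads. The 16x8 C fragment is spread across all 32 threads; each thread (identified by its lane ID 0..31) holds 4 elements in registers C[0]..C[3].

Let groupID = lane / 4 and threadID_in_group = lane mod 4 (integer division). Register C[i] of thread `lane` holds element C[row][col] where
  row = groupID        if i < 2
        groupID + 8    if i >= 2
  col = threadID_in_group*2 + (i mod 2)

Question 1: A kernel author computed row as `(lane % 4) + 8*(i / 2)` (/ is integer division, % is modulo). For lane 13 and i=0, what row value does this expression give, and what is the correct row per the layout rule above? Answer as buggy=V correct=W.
`(lane % 4) + 8*(i / 2)`[13,0]->1
lane 13: gid=3 (13/4), tid=1 (13%4)
i=0: r=3+0=3, c=1*2+0=2
row: 1 vs 3

buggy=1 correct=3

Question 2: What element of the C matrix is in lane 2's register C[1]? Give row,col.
lane 2: gr=0 (2/4), th=2 (2%4)
i=1: r=0+0=0, c=2*2+1=5

0,5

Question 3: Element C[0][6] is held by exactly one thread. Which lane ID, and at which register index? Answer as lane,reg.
3,0

r:0=>grp=0,rB=0  c:6=>tig=3,lo=0
L=0*4+3=3  i=0*2+0=0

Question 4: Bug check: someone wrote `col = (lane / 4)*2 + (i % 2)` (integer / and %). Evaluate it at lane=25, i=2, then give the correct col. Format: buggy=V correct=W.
buggy=12 correct=2

`(lane / 4)*2 + (i % 2)`[25,2]→12
L=25→G=25>>2=6, T=25&3=1
[2]→row 6+8=14  col 1·2+0=2
col: 12 vs 2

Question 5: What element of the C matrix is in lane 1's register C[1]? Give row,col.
lane 1: G=0 (1/4), T=1 (1%4)
i=1: r=0+0=0, c=1*2+1=3

0,3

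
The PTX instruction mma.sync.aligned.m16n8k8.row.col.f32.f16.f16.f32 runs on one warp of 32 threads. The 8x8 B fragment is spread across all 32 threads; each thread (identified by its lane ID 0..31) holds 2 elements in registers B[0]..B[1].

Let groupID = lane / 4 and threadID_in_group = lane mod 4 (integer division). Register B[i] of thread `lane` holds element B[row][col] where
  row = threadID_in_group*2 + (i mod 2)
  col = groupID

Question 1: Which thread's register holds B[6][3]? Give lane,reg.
15,0

c=3⇒gr=3  r=6⇒th=3,odd=0
L=3*4+3=15  i=0=0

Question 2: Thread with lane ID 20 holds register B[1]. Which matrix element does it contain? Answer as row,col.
L=20⇒gr=20>>2=5, th=20&3=0
[1]⇒row 0·2+1=1  col gr=5

1,5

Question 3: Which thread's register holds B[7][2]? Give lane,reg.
11,1

c=2->g=2  r=7->t=3,b0=1
L=2*4+3=11  i=1=1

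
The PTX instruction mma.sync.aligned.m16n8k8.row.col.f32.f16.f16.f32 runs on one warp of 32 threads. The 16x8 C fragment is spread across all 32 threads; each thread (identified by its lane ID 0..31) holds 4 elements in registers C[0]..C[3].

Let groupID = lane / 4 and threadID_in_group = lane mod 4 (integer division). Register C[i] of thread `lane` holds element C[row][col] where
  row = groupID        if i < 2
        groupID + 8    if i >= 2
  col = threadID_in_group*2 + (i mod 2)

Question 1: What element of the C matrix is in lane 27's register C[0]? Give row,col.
lane 27: g=6 (27/4), t=3 (27%4)
i=0: r=6+0=6, c=3*2+0=6

6,6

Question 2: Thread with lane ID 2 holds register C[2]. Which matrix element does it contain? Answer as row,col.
lane 2→2/4=0, 2 mod 4=2
i=2  r:0+8→8  c:2·2+0→4

8,4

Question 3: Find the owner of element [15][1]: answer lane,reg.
28,3

r=15→G=7,rhi=1  c=1→T=0,p=1
L=7*4+0=28  i=1*2+1=3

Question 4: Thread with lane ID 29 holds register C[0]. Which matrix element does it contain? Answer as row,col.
7,2

29: gr=7,th=1
[0] (7+0,1*2+0) = (7,2)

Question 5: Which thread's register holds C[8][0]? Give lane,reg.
r=8⇒gr=0,Rb=1  c=0⇒th=0,odd=0
L=0*4+0=0  i=1*2+0=2

0,2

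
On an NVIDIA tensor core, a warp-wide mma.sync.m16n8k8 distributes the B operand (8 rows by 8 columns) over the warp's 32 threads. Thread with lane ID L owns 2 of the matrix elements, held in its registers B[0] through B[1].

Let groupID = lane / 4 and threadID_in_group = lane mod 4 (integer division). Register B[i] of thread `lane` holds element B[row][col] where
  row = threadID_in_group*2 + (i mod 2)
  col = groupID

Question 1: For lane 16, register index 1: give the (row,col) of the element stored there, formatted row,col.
1,4

16: g=4,t=0
[1] (0*2+1,4) = (1,4)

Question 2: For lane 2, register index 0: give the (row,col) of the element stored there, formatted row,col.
lane 2->2/4=0, 2 mod 4=2
i=0  r:2·2+0->4  c:0

4,0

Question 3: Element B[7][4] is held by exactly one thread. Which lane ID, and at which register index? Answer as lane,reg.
c:4=>grp=4  r:7=>tig=3,lo=1
L=4*4+3=19  i=1=1

19,1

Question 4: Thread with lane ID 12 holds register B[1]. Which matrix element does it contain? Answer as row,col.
1,3

lane 12: gr=3 (12/4), th=0 (12%4)
i=1: r=0*2+1=1, c=gr=3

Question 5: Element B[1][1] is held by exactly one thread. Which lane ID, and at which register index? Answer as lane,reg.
c:1=>grp=1  r:1=>tig=0,lo=1
L=1*4+0=4  i=1=1

4,1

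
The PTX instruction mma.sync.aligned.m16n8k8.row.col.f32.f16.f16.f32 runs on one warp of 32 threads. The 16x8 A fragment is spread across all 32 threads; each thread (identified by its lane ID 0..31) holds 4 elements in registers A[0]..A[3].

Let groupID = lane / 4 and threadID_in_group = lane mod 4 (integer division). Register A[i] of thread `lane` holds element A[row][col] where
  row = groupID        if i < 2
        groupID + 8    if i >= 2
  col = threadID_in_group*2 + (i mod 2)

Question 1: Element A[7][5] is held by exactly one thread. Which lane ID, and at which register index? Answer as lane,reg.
30,1

r:7=>grp=7,rB=0  c:5=>tig=2,lo=1
L=7*4+2=30  i=0*2+1=1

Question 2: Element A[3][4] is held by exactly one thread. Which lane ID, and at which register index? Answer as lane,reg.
r:3=>grp=3,rB=0  c:4=>tig=2,lo=0
L=3*4+2=14  i=0*2+0=0

14,0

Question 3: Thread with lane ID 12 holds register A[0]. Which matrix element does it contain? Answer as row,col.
lane 12->12/4=3, 12 mod 4=0
i=0  r:3+0->3  c:2·0+0->0

3,0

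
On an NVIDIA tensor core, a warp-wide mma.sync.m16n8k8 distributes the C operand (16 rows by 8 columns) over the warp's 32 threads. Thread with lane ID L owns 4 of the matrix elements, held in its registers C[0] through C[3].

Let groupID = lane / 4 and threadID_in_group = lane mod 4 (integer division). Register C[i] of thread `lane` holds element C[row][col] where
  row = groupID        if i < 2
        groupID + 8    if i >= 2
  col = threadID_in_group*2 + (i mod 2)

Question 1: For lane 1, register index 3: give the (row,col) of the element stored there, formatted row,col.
lane 1=>1/4=0, 1 mod 4=1
i=3  r:0+8=>8  c:2·1+1=>3

8,3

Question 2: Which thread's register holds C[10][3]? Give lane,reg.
9,3

r=10->g=2,rb=1  c=3->t=1,b0=1
L=2*4+1=9  i=1*2+1=3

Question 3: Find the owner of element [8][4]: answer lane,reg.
2,2

r:8=>grp=0,rB=1  c:4=>tig=2,lo=0
L=0*4+2=2  i=1*2+0=2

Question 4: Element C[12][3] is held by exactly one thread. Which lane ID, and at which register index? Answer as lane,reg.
17,3

r: 12->gid=4,r8=1  c: 3->tid=1,i&1=1
L=4*4+1=17  i=1*2+1=3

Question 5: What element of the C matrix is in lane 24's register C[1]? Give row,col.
lane 24->24/4=6, 24 mod 4=0
i=1  r:6+0->6  c:2·0+1->1

6,1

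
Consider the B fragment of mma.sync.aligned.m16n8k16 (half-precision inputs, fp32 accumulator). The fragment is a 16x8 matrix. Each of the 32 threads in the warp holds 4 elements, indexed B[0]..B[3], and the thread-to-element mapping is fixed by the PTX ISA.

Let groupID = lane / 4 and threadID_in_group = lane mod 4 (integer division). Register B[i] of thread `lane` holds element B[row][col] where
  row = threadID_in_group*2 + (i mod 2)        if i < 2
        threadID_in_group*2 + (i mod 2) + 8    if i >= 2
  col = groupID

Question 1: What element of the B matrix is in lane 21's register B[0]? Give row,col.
lane 21⇒21/4=5, 21 mod 4=1
i=0  r:2·1+0+0⇒2  c:5

2,5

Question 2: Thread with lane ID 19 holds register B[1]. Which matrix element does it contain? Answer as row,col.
lane 19: gid=4 (19/4), tid=3 (19%4)
i=1: r=3*2+1+0=7, c=gid=4

7,4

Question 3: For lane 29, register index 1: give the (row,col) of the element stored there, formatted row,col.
3,7

L=29⇒gr=29>>2=7, th=29&3=1
[1]⇒row 1·2+1+0=3  col gr=7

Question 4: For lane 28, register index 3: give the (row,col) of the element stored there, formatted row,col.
9,7

lane 28→28/4=7, 28 mod 4=0
i=3  r:2·0+1+8→9  c:7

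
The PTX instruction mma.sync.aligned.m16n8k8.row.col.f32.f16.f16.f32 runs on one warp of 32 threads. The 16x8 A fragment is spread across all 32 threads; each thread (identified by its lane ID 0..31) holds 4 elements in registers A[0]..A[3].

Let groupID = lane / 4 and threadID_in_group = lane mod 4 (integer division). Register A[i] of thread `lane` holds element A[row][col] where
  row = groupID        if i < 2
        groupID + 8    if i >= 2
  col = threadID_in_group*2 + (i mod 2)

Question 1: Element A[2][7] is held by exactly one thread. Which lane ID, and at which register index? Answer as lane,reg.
11,1

r=2⇒gr=2,Rb=0  c=7⇒th=3,odd=1
L=2*4+3=11  i=0*2+1=1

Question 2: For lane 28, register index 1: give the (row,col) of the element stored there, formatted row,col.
7,1

28: gr=7,th=0
[1] (7+0,0*2+1) = (7,1)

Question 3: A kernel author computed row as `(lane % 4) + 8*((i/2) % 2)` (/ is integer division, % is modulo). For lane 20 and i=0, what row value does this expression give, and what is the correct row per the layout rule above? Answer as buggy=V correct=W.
`(lane % 4) + 8*((i/2) % 2)`[20,0]->0
L=20->g=20>>2=5, t=20&3=0
[0]->row 5+0=5  col 0·2+0=0
row: 0 vs 5

buggy=0 correct=5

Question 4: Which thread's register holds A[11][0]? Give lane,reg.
12,2

r:11=>grp=3,rB=1  c:0=>tig=0,lo=0
L=3*4+0=12  i=1*2+0=2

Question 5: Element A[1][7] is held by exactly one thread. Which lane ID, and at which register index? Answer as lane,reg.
r=1->g=1,rb=0  c=7->t=3,b0=1
L=1*4+3=7  i=0*2+1=1

7,1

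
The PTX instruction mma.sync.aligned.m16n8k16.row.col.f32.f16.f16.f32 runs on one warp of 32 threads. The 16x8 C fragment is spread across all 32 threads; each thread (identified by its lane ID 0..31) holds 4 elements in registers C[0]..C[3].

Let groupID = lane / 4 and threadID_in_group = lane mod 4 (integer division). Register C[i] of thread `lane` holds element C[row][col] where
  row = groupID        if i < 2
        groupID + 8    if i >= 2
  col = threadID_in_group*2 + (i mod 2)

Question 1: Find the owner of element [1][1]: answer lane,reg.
r=1⇒gr=1,Rb=0  c=1⇒th=0,odd=1
L=1*4+0=4  i=0*2+1=1

4,1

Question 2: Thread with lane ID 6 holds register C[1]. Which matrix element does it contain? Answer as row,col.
lane 6=>6/4=1, 6 mod 4=2
i=1  r:1+0=>1  c:2·2+1=>5

1,5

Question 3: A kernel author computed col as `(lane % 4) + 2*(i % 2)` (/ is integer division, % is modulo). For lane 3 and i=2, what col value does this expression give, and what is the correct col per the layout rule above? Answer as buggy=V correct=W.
`(lane % 4) + 2*(i % 2)`[3,2]->3
3: gid=0,tid=3
[2] (0+8,3*2+0) = (8,6)
col: 3 vs 6

buggy=3 correct=6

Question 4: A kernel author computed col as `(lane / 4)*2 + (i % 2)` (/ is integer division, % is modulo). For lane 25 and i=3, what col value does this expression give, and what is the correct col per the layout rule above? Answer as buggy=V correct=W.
`(lane / 4)*2 + (i % 2)`[25,3]->13
L=25->g=25>>2=6, t=25&3=1
[3]->row 6+8=14  col 1·2+1=3
col: 13 vs 3

buggy=13 correct=3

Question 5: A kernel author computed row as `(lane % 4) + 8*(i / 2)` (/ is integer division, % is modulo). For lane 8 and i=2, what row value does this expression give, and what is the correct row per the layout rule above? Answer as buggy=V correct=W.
buggy=8 correct=10

`(lane % 4) + 8*(i / 2)`[8,2]=>8
lane 8: grp=2 (8/4), tig=0 (8%4)
i=2: r=2+8=10, c=0*2+0=0
row: 8 vs 10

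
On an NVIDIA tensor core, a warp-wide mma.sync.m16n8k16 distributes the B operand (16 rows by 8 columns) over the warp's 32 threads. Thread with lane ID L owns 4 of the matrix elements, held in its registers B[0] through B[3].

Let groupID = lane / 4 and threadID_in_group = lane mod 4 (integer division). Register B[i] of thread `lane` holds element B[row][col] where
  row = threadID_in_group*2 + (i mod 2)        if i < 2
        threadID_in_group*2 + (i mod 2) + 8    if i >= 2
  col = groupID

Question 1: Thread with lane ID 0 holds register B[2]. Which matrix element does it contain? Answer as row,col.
lane 0->0/4=0, 0 mod 4=0
i=2  r:2·0+0+8->8  c:0

8,0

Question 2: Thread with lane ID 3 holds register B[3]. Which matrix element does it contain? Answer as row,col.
lane 3→3/4=0, 3 mod 4=3
i=3  r:2·3+1+8→15  c:0

15,0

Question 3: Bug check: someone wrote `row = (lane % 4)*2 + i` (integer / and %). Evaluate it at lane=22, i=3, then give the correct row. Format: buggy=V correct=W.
`(lane % 4)*2 + i`[22,3]->7
22: gid=5,tid=2
[3] (2*2+1+8,5) = (13,5)
row: 7 vs 13

buggy=7 correct=13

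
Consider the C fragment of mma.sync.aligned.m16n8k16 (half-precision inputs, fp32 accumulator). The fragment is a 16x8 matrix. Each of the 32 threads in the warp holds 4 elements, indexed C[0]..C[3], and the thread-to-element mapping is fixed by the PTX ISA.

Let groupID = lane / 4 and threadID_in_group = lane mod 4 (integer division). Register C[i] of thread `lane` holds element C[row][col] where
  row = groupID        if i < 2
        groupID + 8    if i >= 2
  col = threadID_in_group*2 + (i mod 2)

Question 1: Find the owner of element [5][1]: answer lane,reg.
20,1

r=5⇒gr=5,Rb=0  c=1⇒th=0,odd=1
L=5*4+0=20  i=0*2+1=1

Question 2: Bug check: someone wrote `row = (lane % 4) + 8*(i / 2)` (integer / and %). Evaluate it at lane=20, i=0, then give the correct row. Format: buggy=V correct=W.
`(lane % 4) + 8*(i / 2)`[20,0]→0
L=20→G=20>>2=5, T=20&3=0
[0]→row 5+0=5  col 0·2+0=0
row: 0 vs 5

buggy=0 correct=5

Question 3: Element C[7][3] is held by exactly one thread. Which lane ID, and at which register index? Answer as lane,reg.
29,1

r:7=>grp=7,rB=0  c:3=>tig=1,lo=1
L=7*4+1=29  i=0*2+1=1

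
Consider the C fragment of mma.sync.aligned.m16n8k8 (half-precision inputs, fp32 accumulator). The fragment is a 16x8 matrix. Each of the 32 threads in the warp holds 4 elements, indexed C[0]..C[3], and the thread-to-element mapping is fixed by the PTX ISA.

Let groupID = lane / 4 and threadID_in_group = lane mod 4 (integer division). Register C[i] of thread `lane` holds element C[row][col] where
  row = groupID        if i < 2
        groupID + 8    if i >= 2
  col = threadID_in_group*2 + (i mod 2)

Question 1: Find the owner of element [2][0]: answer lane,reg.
8,0

r=2→G=2,rhi=0  c=0→T=0,p=0
L=2*4+0=8  i=0*2+0=0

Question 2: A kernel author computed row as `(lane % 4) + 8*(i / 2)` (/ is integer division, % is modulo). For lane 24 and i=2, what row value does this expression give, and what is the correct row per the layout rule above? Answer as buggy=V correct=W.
`(lane % 4) + 8*(i / 2)`[24,2]=>8
24: grp=6,tig=0
[2] (6+8,0*2+0) = (14,0)
row: 8 vs 14

buggy=8 correct=14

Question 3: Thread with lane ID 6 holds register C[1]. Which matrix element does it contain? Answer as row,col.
1,5

lane 6: grp=1 (6/4), tig=2 (6%4)
i=1: r=1+0=1, c=2*2+1=5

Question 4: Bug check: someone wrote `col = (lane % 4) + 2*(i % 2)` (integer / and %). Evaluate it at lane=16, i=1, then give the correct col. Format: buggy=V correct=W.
`(lane % 4) + 2*(i % 2)`[16,1]⇒2
L=16⇒gr=16>>2=4, th=16&3=0
[1]⇒row 4+0=4  col 0·2+1=1
col: 2 vs 1

buggy=2 correct=1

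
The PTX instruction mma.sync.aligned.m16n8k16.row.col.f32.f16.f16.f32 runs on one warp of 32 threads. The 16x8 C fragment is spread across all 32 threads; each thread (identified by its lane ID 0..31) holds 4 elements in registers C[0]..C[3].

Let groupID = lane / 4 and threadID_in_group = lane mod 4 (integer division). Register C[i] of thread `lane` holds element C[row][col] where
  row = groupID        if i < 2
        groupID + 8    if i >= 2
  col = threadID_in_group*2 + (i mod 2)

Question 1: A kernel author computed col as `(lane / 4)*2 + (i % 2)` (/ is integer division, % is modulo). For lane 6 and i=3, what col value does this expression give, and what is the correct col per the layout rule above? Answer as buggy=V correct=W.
`(lane / 4)*2 + (i % 2)`[6,3]=>3
lane 6: grp=1 (6/4), tig=2 (6%4)
i=3: r=1+8=9, c=2*2+1=5
col: 3 vs 5

buggy=3 correct=5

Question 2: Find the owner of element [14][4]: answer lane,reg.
26,2

r: 14->gid=6,r8=1  c: 4->tid=2,i&1=0
L=6*4+2=26  i=1*2+0=2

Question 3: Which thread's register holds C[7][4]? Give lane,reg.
30,0

r=7->g=7,rb=0  c=4->t=2,b0=0
L=7*4+2=30  i=0*2+0=0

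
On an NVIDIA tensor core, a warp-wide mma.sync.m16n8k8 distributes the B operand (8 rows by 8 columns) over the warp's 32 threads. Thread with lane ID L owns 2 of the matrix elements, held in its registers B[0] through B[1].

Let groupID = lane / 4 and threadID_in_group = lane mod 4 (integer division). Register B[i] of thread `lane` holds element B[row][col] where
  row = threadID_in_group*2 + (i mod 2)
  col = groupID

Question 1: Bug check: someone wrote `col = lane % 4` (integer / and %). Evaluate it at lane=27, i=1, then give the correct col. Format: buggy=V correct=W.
`lane % 4`[27,1]->3
lane 27: gid=6 (27/4), tid=3 (27%4)
i=1: r=3*2+1=7, c=gid=6
col: 3 vs 6

buggy=3 correct=6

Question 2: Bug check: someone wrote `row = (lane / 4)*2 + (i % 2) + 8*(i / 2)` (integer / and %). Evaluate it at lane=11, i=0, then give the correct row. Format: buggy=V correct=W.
buggy=4 correct=6

`(lane / 4)*2 + (i % 2) + 8*(i / 2)`[11,0]⇒4
lane 11: gr=2 (11/4), th=3 (11%4)
i=0: r=3*2+0=6, c=gr=2
row: 4 vs 6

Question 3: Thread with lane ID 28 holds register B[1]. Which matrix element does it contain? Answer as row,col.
1,7

lane 28: grp=7 (28/4), tig=0 (28%4)
i=1: r=0*2+1=1, c=grp=7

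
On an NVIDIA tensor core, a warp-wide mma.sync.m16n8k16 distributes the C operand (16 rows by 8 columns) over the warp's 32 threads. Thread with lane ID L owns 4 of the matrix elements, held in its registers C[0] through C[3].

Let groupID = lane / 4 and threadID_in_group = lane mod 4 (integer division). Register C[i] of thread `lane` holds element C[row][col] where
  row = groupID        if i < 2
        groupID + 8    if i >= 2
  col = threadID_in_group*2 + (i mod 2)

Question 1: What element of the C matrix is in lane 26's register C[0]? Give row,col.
6,4

26: gr=6,th=2
[0] (6+0,2*2+0) = (6,4)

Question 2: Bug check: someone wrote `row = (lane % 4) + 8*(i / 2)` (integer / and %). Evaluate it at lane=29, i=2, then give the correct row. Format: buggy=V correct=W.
buggy=9 correct=15

`(lane % 4) + 8*(i / 2)`[29,2]=>9
L=29=>grp=29>>2=7, tig=29&3=1
[2]=>row 7+8=15  col 1·2+0=2
row: 9 vs 15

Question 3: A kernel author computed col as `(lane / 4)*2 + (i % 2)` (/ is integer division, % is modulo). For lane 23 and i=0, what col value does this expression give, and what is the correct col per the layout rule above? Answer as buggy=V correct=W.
`(lane / 4)*2 + (i % 2)`[23,0]=>10
23: grp=5,tig=3
[0] (5+0,3*2+0) = (5,6)
col: 10 vs 6

buggy=10 correct=6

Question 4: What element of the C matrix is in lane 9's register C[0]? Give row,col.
L=9->g=9>>2=2, t=9&3=1
[0]->row 2+0=2  col 1·2+0=2

2,2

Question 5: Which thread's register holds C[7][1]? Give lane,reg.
28,1

r:7=>grp=7,rB=0  c:1=>tig=0,lo=1
L=7*4+0=28  i=0*2+1=1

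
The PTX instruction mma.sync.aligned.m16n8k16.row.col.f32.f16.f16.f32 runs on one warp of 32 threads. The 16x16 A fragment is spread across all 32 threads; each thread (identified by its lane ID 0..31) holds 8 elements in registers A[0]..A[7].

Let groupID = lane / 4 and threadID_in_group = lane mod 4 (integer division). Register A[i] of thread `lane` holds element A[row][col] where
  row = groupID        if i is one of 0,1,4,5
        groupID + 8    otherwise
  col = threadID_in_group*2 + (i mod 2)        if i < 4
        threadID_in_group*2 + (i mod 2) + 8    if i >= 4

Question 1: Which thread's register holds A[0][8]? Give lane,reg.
r=0⇒gr=0,Rb=0  c=8⇒Cb=1,th=0,odd=0
L=0*4+0=0  i=1*4+0*2+0=4

0,4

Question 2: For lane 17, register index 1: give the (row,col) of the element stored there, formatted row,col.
4,3

lane 17->17/4=4, 17 mod 4=1
i=1  r:4+0->4  c:2·1+1+0->3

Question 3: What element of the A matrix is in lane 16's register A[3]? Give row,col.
lane 16: g=4 (16/4), t=0 (16%4)
i=3: r=4+8=12, c=0*2+1+0=1

12,1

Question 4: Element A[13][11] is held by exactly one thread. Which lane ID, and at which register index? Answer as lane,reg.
r=13⇒gr=5,Rb=1  c=11⇒Cb=1,th=1,odd=1
L=5*4+1=21  i=1*4+1*2+1=7

21,7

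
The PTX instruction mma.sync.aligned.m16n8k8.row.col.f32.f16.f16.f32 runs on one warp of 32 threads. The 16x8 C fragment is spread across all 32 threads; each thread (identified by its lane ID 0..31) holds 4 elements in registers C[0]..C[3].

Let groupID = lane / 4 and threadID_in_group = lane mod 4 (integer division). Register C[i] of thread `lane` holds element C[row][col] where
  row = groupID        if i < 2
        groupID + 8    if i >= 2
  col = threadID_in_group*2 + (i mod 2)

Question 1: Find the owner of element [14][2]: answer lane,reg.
25,2

r=14->g=6,rb=1  c=2->t=1,b0=0
L=6*4+1=25  i=1*2+0=2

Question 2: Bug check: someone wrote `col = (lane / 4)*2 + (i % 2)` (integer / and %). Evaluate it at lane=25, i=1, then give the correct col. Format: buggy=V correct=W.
`(lane / 4)*2 + (i % 2)`[25,1]⇒13
lane 25: gr=6 (25/4), th=1 (25%4)
i=1: r=6+0=6, c=1*2+1=3
col: 13 vs 3

buggy=13 correct=3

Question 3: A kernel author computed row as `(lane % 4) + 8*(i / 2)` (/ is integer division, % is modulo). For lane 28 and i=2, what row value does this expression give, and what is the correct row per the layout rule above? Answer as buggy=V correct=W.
`(lane % 4) + 8*(i / 2)`[28,2]->8
lane 28->28/4=7, 28 mod 4=0
i=2  r:7+8->15  c:2·0+0->0
row: 8 vs 15

buggy=8 correct=15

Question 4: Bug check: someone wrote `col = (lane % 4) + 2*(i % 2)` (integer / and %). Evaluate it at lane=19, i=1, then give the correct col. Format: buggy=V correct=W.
`(lane % 4) + 2*(i % 2)`[19,1]→5
19: G=4,T=3
[1] (4+0,3*2+1) = (4,7)
col: 5 vs 7

buggy=5 correct=7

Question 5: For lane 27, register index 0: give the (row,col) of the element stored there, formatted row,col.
27: G=6,T=3
[0] (6+0,3*2+0) = (6,6)

6,6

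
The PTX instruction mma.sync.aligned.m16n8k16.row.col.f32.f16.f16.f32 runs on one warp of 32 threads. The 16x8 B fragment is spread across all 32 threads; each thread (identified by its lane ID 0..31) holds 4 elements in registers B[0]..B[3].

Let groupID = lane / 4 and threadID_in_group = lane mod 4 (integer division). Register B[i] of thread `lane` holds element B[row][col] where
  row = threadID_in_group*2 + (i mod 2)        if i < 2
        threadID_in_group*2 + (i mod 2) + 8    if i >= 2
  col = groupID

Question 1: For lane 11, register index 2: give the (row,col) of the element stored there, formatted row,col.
lane 11: gr=2 (11/4), th=3 (11%4)
i=2: r=3*2+0+8=14, c=gr=2

14,2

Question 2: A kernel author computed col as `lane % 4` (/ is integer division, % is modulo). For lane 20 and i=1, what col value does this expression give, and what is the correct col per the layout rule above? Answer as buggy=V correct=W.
`lane % 4`[20,1]->0
20: g=5,t=0
[1] (0*2+1+0,5) = (1,5)
col: 0 vs 5

buggy=0 correct=5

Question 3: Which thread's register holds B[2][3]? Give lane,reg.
13,0

c: 3->gid=3  r: 2->r8=0,tid=1,i&1=0
L=3*4+1=13  i=0*2+0=0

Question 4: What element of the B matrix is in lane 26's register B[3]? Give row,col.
lane 26⇒26/4=6, 26 mod 4=2
i=3  r:2·2+1+8⇒13  c:6

13,6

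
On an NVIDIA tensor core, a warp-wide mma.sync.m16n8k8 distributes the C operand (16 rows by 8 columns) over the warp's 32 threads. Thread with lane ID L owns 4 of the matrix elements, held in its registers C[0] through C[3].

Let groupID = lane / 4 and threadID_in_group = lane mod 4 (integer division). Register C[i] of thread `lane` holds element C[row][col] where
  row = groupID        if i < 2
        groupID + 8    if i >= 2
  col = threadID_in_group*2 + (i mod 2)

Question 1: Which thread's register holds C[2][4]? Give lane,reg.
r:2=>grp=2,rB=0  c:4=>tig=2,lo=0
L=2*4+2=10  i=0*2+0=0

10,0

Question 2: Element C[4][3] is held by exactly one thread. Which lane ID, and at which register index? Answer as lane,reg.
17,1

r=4→G=4,rhi=0  c=3→T=1,p=1
L=4*4+1=17  i=0*2+1=1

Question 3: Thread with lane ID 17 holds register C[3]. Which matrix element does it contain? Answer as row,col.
12,3

L=17->gid=17>>2=4, tid=17&3=1
[3]->row 4+8=12  col 1·2+1=3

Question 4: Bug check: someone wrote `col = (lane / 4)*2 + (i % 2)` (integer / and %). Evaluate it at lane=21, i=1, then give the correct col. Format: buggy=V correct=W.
buggy=11 correct=3

`(lane / 4)*2 + (i % 2)`[21,1]→11
L=21→G=21>>2=5, T=21&3=1
[1]→row 5+0=5  col 1·2+1=3
col: 11 vs 3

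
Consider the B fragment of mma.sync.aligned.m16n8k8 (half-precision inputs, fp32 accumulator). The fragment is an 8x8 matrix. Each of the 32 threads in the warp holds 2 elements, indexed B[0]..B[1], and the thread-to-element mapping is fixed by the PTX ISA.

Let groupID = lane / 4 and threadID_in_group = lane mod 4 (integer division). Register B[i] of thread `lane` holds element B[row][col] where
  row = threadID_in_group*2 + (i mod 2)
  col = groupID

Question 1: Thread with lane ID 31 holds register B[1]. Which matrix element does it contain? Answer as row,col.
31: grp=7,tig=3
[1] (3*2+1,7) = (7,7)

7,7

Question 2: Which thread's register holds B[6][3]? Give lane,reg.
c: 3->gid=3  r: 6->tid=3,i&1=0
L=3*4+3=15  i=0=0

15,0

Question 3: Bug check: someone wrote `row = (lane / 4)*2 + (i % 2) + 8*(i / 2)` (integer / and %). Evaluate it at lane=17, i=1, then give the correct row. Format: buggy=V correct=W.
`(lane / 4)*2 + (i % 2) + 8*(i / 2)`[17,1]->9
17: g=4,t=1
[1] (1*2+1,4) = (3,4)
row: 9 vs 3

buggy=9 correct=3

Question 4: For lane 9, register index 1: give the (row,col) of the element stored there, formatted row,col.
3,2

lane 9: g=2 (9/4), t=1 (9%4)
i=1: r=1*2+1=3, c=g=2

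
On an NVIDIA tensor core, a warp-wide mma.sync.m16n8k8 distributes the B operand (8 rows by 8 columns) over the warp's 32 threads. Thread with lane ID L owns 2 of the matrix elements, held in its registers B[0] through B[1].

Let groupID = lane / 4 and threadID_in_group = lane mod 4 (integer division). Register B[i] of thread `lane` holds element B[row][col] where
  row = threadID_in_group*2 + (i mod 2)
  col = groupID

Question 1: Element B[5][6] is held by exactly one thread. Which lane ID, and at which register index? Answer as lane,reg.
c:6=>grp=6  r:5=>tig=2,lo=1
L=6*4+2=26  i=1=1

26,1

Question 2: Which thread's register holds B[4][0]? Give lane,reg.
c=0→G=0  r=4→T=2,p=0
L=0*4+2=2  i=0=0

2,0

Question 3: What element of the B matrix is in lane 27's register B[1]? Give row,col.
L=27->gid=27>>2=6, tid=27&3=3
[1]->row 3·2+1=7  col gid=6

7,6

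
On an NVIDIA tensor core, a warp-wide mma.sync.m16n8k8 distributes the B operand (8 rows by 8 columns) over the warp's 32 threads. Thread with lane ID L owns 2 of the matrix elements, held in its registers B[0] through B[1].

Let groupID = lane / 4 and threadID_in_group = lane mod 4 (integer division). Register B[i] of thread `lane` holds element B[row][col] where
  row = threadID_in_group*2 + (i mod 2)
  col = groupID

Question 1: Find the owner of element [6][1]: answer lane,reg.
7,0

c: 1->gid=1  r: 6->tid=3,i&1=0
L=1*4+3=7  i=0=0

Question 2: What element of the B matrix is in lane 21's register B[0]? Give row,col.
L=21->gid=21>>2=5, tid=21&3=1
[0]->row 1·2+0=2  col gid=5

2,5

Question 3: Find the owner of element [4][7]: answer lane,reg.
30,0

c=7→G=7  r=4→T=2,p=0
L=7*4+2=30  i=0=0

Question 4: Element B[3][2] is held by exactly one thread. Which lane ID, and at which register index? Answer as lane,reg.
9,1

c=2⇒gr=2  r=3⇒th=1,odd=1
L=2*4+1=9  i=1=1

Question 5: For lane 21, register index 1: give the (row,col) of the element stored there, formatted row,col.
L=21->g=21>>2=5, t=21&3=1
[1]->row 1·2+1=3  col g=5

3,5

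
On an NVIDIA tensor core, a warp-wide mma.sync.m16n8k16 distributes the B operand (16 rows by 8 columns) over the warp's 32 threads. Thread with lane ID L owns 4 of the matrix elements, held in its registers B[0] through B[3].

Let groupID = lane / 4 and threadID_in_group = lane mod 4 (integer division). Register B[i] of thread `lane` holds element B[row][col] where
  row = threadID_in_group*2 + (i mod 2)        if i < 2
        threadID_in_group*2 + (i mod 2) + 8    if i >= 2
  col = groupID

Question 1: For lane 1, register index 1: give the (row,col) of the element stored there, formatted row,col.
1: gr=0,th=1
[1] (1*2+1+0,0) = (3,0)

3,0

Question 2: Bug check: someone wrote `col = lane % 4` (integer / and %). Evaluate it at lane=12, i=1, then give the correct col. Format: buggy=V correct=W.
buggy=0 correct=3

`lane % 4`[12,1]→0
lane 12→12/4=3, 12 mod 4=0
i=1  r:2·0+1+0→1  c:3
col: 0 vs 3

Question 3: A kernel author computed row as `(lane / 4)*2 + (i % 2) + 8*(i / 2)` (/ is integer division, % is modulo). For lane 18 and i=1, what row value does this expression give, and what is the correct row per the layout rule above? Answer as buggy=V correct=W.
buggy=9 correct=5

`(lane / 4)*2 + (i % 2) + 8*(i / 2)`[18,1]->9
lane 18: gid=4 (18/4), tid=2 (18%4)
i=1: r=2*2+1+0=5, c=gid=4
row: 9 vs 5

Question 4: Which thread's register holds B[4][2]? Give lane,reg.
c=2→G=2  r=4→rhi=0,T=2,p=0
L=2*4+2=10  i=0*2+0=0

10,0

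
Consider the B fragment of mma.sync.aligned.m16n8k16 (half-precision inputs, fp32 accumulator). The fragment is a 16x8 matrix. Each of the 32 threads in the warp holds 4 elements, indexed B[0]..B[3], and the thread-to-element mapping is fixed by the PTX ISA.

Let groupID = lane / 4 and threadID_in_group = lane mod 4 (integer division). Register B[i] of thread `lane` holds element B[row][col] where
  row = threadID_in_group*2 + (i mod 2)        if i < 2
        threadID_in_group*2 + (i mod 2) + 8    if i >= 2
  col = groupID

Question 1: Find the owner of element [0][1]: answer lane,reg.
4,0

c=1⇒gr=1  r=0⇒Rb=0,th=0,odd=0
L=1*4+0=4  i=0*2+0=0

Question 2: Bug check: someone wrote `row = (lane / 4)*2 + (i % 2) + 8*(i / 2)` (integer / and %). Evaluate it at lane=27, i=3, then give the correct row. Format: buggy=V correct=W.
buggy=21 correct=15

`(lane / 4)*2 + (i % 2) + 8*(i / 2)`[27,3]->21
lane 27: gid=6 (27/4), tid=3 (27%4)
i=3: r=3*2+1+8=15, c=gid=6
row: 21 vs 15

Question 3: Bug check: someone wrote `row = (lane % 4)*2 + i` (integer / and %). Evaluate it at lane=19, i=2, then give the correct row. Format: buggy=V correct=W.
buggy=8 correct=14

`(lane % 4)*2 + i`[19,2]→8
L=19→G=19>>2=4, T=19&3=3
[2]→row 3·2+0+8=14  col G=4
row: 8 vs 14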